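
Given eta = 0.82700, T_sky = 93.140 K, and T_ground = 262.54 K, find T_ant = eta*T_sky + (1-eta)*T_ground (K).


T_ant = 0.82700 * 93.140 + (1 - 0.82700) * 262.54 = 122.4 K

122.4 K


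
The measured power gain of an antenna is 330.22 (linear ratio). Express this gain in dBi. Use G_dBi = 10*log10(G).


G_dBi = 10 * log10(330.22) = 25.19 dBi

25.19 dBi


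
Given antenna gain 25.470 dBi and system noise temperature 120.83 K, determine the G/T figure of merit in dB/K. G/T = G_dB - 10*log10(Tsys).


G/T = 25.470 - 10*log10(120.83) = 25.470 - 20.82175 = 4.648 dB/K

4.648 dB/K


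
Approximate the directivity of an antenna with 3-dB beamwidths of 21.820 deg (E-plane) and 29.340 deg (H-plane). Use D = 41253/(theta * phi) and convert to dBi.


D_linear = 41253 / (21.820 * 29.340) = 64.43780
D_dBi = 10 * log10(64.43780) = 18.09 dBi

18.09 dBi


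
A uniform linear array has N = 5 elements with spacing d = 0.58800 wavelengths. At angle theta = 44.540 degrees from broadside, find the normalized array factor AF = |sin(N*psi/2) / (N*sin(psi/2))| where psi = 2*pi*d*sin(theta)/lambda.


psi = 2*pi*0.58800*sin(44.540 deg) = 2.591357 rad
AF = |sin(5*2.591357/2) / (5*sin(2.591357/2))| = 0.04031

0.04031


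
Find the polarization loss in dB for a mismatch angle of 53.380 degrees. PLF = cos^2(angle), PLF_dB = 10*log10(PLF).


PLF_linear = cos^2(53.380 deg) = 0.3558183
PLF_dB = 10 * log10(0.3558183) = -4.488 dB

-4.488 dB


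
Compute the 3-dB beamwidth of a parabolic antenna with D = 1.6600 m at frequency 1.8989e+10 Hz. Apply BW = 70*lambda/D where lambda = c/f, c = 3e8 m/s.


lambda = c / f = 3.0000e+08 / 1.8989e+10 = 0.01579862 m
BW = 70 * 0.01579862 / 1.6600 = 0.6662 deg

0.6662 deg


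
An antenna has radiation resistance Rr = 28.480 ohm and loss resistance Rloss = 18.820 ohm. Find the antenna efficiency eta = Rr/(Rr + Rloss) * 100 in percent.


eta = 28.480 / (28.480 + 18.820) * 100 = 60.21%

60.21%


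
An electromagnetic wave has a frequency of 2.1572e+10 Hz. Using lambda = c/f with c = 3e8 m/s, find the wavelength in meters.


lambda = c / f = 3.0000e+08 / 2.1572e+10 = 0.01391 m

0.01391 m


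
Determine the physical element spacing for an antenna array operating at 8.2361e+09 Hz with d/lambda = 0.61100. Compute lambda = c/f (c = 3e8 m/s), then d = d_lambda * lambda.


lambda = c / f = 3.0000e+08 / 8.2361e+09 = 0.03642501 m
d = 0.61100 * 0.03642501 = 0.02226 m

0.02226 m


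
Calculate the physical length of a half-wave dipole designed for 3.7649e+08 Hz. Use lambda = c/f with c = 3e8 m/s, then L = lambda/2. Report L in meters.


lambda = c / f = 3.0000e+08 / 3.7649e+08 = 0.7968339 m
L = lambda / 2 = 0.7968339 / 2 = 0.3984 m

0.3984 m


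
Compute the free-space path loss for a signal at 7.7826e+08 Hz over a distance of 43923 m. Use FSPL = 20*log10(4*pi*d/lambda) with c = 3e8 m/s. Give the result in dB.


lambda = c / f = 3.0000e+08 / 7.7826e+08 = 0.3854753 m
FSPL = 20 * log10(4*pi*43923/0.3854753) = 123.1 dB

123.1 dB


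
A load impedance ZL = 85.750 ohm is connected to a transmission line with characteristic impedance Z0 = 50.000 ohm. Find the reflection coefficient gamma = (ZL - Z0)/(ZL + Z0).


gamma = (85.750 - 50.000) / (85.750 + 50.000) = 0.2634

0.2634


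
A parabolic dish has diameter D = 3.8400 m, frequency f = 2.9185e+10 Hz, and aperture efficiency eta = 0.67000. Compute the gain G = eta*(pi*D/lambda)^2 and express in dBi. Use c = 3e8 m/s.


lambda = c / f = 3.0000e+08 / 2.9185e+10 = 0.01027925 m
G_linear = 0.67000 * (pi * 3.8400 / 0.01027925)^2 = 922813.9
G_dBi = 10 * log10(922813.9) = 59.65 dBi

59.65 dBi


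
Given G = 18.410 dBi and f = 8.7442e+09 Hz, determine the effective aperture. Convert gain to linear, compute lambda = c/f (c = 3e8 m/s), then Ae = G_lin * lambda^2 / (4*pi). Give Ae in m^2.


lambda = c / f = 3.0000e+08 / 8.7442e+09 = 0.03430846 m
G_linear = 10^(18.410/10) = 69.34258
Ae = G_linear * lambda^2 / (4*pi) = 69.34258 * 0.03430846^2 / (4*pi) = 6.495e-03 m^2

6.495e-03 m^2


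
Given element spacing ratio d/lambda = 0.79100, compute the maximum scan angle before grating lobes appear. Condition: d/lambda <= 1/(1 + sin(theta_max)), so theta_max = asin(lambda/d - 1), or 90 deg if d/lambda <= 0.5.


lambda/d - 1 = 1/0.79100 - 1 = 0.2642225
theta_max = asin(0.2642225) = 15.32 deg

15.32 deg


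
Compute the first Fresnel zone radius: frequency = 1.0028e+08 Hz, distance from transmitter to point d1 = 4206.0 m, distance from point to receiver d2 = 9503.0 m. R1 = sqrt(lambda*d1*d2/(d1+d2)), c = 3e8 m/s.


lambda = c / f = 3.0000e+08 / 1.0028e+08 = 2.991623 m
R1 = sqrt(2.991623 * 4206.0 * 9503.0 / (4206.0 + 9503.0)) = 93.39 m

93.39 m


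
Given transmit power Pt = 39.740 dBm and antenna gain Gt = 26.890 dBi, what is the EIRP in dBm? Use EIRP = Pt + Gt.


EIRP = Pt + Gt = 39.740 + 26.890 = 66.63 dBm

66.63 dBm


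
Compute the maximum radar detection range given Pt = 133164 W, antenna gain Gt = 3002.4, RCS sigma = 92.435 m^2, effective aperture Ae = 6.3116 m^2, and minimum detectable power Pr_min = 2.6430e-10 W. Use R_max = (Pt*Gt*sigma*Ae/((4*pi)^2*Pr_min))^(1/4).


R^4 = 133164*3002.4*92.435*6.3116 / ((4*pi)^2 * 2.6430e-10) = 5.588746e+18
R_max = 5.588746e+18^0.25 = 48622 m

48622 m


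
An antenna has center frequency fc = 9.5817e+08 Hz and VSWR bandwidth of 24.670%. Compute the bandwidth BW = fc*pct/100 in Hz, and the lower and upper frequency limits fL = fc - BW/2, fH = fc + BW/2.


BW = 9.5817e+08 * 24.670/100 = 2.363805e+08 Hz
fL = 9.5817e+08 - 2.363805e+08/2 = 8.400e+08 Hz
fH = 9.5817e+08 + 2.363805e+08/2 = 1.076e+09 Hz

BW=2.364e+08 Hz, fL=8.400e+08 Hz, fH=1.076e+09 Hz


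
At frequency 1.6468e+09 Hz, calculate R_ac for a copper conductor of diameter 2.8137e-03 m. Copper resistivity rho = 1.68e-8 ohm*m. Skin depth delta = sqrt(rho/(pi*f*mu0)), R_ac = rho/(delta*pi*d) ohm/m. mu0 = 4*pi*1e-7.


delta = sqrt(1.68e-8 / (pi * 1.6468e+09 * 4*pi*1e-7)) = 1.607512e-06 m
R_ac = 1.68e-8 / (1.607512e-06 * pi * 2.8137e-03) = 1.182 ohm/m

1.182 ohm/m


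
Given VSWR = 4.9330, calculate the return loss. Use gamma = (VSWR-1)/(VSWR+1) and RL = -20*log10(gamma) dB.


gamma = (4.9330 - 1) / (4.9330 + 1) = 0.6629024
RL = -20 * log10(0.6629024) = 3.571 dB

3.571 dB


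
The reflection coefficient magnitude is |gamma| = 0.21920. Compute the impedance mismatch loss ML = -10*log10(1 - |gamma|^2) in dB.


ML = -10 * log10(1 - 0.21920^2) = -10 * log10(0.95195136) = 0.2139 dB

0.2139 dB


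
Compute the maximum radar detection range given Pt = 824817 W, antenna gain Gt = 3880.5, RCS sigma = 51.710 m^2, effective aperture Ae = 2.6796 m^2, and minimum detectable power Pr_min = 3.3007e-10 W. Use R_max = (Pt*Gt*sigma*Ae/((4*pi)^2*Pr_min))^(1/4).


R^4 = 824817*3880.5*51.710*2.6796 / ((4*pi)^2 * 3.3007e-10) = 8.508716e+18
R_max = 8.508716e+18^0.25 = 54009 m

54009 m


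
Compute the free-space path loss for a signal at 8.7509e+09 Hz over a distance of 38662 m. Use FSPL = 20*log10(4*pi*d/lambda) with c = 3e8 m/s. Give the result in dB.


lambda = c / f = 3.0000e+08 / 8.7509e+09 = 0.03428219 m
FSPL = 20 * log10(4*pi*38662/0.03428219) = 143.0 dB

143.0 dB


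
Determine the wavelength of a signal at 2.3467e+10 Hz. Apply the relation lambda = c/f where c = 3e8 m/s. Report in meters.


lambda = c / f = 3.0000e+08 / 2.3467e+10 = 0.01278 m

0.01278 m


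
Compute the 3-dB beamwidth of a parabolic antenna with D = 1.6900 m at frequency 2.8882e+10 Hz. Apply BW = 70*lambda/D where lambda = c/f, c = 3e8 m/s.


lambda = c / f = 3.0000e+08 / 2.8882e+10 = 0.01038709 m
BW = 70 * 0.01038709 / 1.6900 = 0.4302 deg

0.4302 deg


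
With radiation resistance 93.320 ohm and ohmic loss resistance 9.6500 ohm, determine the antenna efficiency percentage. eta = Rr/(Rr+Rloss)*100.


eta = 93.320 / (93.320 + 9.6500) * 100 = 90.63%

90.63%


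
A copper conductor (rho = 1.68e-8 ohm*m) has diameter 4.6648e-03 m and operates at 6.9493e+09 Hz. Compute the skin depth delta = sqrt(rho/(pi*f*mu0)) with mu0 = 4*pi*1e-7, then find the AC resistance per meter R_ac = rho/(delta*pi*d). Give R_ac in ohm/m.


delta = sqrt(1.68e-8 / (pi * 6.9493e+09 * 4*pi*1e-7)) = 7.825358e-07 m
R_ac = 1.68e-8 / (7.825358e-07 * pi * 4.6648e-03) = 1.465 ohm/m

1.465 ohm/m


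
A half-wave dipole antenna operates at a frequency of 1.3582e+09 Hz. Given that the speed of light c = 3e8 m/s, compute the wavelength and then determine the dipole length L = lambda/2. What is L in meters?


lambda = c / f = 3.0000e+08 / 1.3582e+09 = 0.2208806 m
L = lambda / 2 = 0.2208806 / 2 = 0.1104 m

0.1104 m


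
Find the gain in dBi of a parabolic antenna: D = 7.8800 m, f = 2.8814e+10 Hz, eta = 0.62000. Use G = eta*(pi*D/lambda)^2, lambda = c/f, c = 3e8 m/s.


lambda = c / f = 3.0000e+08 / 2.8814e+10 = 0.01041161 m
G_linear = 0.62000 * (pi * 7.8800 / 0.01041161)^2 = 3.505162e+06
G_dBi = 10 * log10(3.505162e+06) = 65.45 dBi

65.45 dBi


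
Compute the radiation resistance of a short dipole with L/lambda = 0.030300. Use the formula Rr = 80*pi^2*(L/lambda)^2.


Rr = 80 * pi^2 * (0.030300)^2 = 80 * 9.869604 * 9.180900e-04 = 0.7249 ohm

0.7249 ohm


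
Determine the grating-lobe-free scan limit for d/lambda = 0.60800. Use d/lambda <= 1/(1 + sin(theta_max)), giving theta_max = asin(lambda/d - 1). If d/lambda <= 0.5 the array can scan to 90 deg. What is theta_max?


lambda/d - 1 = 1/0.60800 - 1 = 0.6447368
theta_max = asin(0.6447368) = 40.15 deg

40.15 deg


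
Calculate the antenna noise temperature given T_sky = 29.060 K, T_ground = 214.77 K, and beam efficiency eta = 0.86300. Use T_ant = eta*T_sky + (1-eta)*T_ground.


T_ant = 0.86300 * 29.060 + (1 - 0.86300) * 214.77 = 54.50 K

54.50 K


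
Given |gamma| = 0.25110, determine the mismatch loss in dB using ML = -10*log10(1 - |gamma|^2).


ML = -10 * log10(1 - 0.25110^2) = -10 * log10(0.93694879) = 0.2828 dB

0.2828 dB


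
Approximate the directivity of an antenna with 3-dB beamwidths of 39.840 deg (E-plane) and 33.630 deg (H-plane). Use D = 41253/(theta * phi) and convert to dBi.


D_linear = 41253 / (39.840 * 33.630) = 30.78998
D_dBi = 10 * log10(30.78998) = 14.88 dBi

14.88 dBi


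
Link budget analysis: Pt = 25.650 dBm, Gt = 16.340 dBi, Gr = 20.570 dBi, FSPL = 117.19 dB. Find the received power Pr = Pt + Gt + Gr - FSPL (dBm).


Pr = 25.650 + 16.340 + 20.570 - 117.19 = -54.63 dBm

-54.63 dBm


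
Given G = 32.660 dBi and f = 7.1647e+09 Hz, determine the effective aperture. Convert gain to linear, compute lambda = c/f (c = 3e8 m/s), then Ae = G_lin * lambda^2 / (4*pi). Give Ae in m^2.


lambda = c / f = 3.0000e+08 / 7.1647e+09 = 0.04187196 m
G_linear = 10^(32.660/10) = 1845.015
Ae = G_linear * lambda^2 / (4*pi) = 1845.015 * 0.04187196^2 / (4*pi) = 0.2574 m^2

0.2574 m^2


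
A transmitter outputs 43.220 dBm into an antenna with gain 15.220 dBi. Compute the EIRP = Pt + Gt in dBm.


EIRP = Pt + Gt = 43.220 + 15.220 = 58.44 dBm

58.44 dBm


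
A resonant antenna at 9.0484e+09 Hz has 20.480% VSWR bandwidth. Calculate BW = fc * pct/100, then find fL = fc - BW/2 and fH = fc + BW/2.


BW = 9.0484e+09 * 20.480/100 = 1.853112e+09 Hz
fL = 9.0484e+09 - 1.853112e+09/2 = 8.122e+09 Hz
fH = 9.0484e+09 + 1.853112e+09/2 = 9.975e+09 Hz

BW=1.853e+09 Hz, fL=8.122e+09 Hz, fH=9.975e+09 Hz


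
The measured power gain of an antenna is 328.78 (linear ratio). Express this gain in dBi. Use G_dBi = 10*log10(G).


G_dBi = 10 * log10(328.78) = 25.17 dBi

25.17 dBi


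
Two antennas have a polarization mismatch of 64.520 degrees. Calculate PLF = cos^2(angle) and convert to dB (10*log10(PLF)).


PLF_linear = cos^2(64.520 deg) = 0.1850686
PLF_dB = 10 * log10(0.1850686) = -7.327 dB

-7.327 dB


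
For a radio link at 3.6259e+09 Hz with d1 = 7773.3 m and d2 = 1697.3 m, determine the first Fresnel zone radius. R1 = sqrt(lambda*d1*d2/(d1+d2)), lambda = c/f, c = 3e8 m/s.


lambda = c / f = 3.0000e+08 / 3.6259e+09 = 0.08273808 m
R1 = sqrt(0.08273808 * 7773.3 * 1697.3 / (7773.3 + 1697.3)) = 10.74 m

10.74 m


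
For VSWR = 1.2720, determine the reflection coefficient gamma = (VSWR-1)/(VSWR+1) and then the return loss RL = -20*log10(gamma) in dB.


gamma = (1.2720 - 1) / (1.2720 + 1) = 0.1197183
RL = -20 * log10(0.1197183) = 18.44 dB

18.44 dB


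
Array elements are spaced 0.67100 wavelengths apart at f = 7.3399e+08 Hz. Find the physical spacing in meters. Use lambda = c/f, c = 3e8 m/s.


lambda = c / f = 3.0000e+08 / 7.3399e+08 = 0.4087249 m
d = 0.67100 * 0.4087249 = 0.2743 m

0.2743 m


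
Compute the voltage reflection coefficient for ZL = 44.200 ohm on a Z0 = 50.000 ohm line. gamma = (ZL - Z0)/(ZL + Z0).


gamma = (44.200 - 50.000) / (44.200 + 50.000) = -0.06157

-0.06157


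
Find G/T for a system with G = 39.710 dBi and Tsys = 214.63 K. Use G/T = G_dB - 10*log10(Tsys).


G/T = 39.710 - 10*log10(214.63) = 39.710 - 23.31690 = 16.39 dB/K

16.39 dB/K


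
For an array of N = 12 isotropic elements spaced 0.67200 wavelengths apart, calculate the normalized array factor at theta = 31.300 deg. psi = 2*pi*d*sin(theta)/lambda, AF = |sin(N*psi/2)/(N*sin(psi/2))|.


psi = 2*pi*0.67200*sin(31.300 deg) = 2.193566 rad
AF = |sin(12*2.193566/2) / (12*sin(2.193566/2))| = 0.05250

0.05250


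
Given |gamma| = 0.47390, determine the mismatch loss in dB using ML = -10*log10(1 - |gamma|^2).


ML = -10 * log10(1 - 0.47390^2) = -10 * log10(0.77541879) = 1.105 dB

1.105 dB


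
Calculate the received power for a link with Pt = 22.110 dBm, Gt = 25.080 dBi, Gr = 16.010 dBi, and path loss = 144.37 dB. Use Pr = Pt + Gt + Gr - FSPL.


Pr = 22.110 + 25.080 + 16.010 - 144.37 = -81.17 dBm

-81.17 dBm


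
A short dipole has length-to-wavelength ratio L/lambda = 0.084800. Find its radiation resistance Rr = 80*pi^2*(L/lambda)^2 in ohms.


Rr = 80 * pi^2 * (0.084800)^2 = 80 * 9.869604 * 7.191040e-03 = 5.678 ohm

5.678 ohm


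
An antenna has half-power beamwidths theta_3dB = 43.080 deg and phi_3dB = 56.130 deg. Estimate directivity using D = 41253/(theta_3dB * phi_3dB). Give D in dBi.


D_linear = 41253 / (43.080 * 56.130) = 17.06023
D_dBi = 10 * log10(17.06023) = 12.32 dBi

12.32 dBi


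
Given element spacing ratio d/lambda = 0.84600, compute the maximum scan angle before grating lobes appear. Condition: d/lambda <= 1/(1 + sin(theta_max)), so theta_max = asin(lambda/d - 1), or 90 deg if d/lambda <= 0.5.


lambda/d - 1 = 1/0.84600 - 1 = 0.1820331
theta_max = asin(0.1820331) = 10.49 deg

10.49 deg


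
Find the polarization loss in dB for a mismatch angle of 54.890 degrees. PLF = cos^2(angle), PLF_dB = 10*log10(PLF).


PLF_linear = cos^2(54.890 deg) = 0.3307953
PLF_dB = 10 * log10(0.3307953) = -4.804 dB

-4.804 dB


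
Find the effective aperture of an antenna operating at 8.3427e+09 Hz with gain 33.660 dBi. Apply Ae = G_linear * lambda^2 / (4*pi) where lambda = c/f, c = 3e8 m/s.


lambda = c / f = 3.0000e+08 / 8.3427e+09 = 0.03595958 m
G_linear = 10^(33.660/10) = 2322.737
Ae = G_linear * lambda^2 / (4*pi) = 2322.737 * 0.03595958^2 / (4*pi) = 0.2390 m^2

0.2390 m^2


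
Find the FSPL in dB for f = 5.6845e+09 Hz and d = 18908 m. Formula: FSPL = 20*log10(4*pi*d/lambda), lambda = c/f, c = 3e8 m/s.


lambda = c / f = 3.0000e+08 / 5.6845e+09 = 0.05277509 m
FSPL = 20 * log10(4*pi*18908/0.05277509) = 133.1 dB

133.1 dB


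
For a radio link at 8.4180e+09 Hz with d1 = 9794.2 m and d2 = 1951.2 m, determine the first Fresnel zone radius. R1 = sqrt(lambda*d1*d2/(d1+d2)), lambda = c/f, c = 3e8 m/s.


lambda = c / f = 3.0000e+08 / 8.4180e+09 = 0.03563792 m
R1 = sqrt(0.03563792 * 9794.2 * 1951.2 / (9794.2 + 1951.2)) = 7.615 m

7.615 m


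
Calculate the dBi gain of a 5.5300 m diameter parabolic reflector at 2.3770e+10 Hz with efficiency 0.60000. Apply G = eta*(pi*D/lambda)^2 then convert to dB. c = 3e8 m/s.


lambda = c / f = 3.0000e+08 / 2.3770e+10 = 0.01262095 m
G_linear = 0.60000 * (pi * 5.5300 / 0.01262095)^2 = 1.136887e+06
G_dBi = 10 * log10(1.136887e+06) = 60.56 dBi

60.56 dBi


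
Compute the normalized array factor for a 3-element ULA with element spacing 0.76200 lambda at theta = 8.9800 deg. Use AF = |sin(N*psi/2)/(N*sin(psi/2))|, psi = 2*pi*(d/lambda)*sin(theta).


psi = 2*pi*0.76200*sin(8.9800 deg) = 0.7473242 rad
AF = |sin(3*0.7473242/2) / (3*sin(0.7473242/2))| = 0.8223

0.8223


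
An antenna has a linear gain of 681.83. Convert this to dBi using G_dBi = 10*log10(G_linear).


G_dBi = 10 * log10(681.83) = 28.34 dBi

28.34 dBi


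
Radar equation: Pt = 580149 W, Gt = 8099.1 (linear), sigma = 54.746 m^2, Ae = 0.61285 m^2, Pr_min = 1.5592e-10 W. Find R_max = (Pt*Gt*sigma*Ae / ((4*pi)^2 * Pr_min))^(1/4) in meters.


R^4 = 580149*8099.1*54.746*0.61285 / ((4*pi)^2 * 1.5592e-10) = 6.402673e+18
R_max = 6.402673e+18^0.25 = 50303 m

50303 m


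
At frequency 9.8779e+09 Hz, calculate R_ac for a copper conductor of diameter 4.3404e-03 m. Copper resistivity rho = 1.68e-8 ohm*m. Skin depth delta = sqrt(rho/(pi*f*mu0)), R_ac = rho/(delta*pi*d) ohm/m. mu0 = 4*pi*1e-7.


delta = sqrt(1.68e-8 / (pi * 9.8779e+09 * 4*pi*1e-7)) = 6.563605e-07 m
R_ac = 1.68e-8 / (6.563605e-07 * pi * 4.3404e-03) = 1.877 ohm/m

1.877 ohm/m


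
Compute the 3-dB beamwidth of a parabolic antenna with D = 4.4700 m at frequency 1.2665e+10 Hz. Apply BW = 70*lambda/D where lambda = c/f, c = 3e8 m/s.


lambda = c / f = 3.0000e+08 / 1.2665e+10 = 0.02368733 m
BW = 70 * 0.02368733 / 4.4700 = 0.3709 deg

0.3709 deg


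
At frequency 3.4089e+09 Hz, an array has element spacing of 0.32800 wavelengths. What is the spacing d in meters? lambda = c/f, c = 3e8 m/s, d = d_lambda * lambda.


lambda = c / f = 3.0000e+08 / 3.4089e+09 = 0.08800493 m
d = 0.32800 * 0.08800493 = 0.02887 m

0.02887 m


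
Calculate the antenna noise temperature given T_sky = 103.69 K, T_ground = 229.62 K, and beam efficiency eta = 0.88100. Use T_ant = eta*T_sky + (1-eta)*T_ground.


T_ant = 0.88100 * 103.69 + (1 - 0.88100) * 229.62 = 118.7 K

118.7 K


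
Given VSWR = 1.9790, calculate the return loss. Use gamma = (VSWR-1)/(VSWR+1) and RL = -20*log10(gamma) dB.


gamma = (1.9790 - 1) / (1.9790 + 1) = 0.3286338
RL = -20 * log10(0.3286338) = 9.666 dB

9.666 dB


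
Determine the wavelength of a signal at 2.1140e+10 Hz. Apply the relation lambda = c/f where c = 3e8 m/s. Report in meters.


lambda = c / f = 3.0000e+08 / 2.1140e+10 = 0.01419 m

0.01419 m


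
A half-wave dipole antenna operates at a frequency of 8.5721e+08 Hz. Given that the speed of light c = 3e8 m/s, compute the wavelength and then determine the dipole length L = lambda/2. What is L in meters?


lambda = c / f = 3.0000e+08 / 8.5721e+08 = 0.3499726 m
L = lambda / 2 = 0.3499726 / 2 = 0.1750 m

0.1750 m


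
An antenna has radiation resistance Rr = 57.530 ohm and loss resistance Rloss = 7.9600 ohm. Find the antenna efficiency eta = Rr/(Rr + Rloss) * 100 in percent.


eta = 57.530 / (57.530 + 7.9600) * 100 = 87.85%

87.85%


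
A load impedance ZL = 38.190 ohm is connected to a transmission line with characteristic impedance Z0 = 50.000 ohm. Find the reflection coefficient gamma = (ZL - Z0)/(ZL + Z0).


gamma = (38.190 - 50.000) / (38.190 + 50.000) = -0.1339

-0.1339


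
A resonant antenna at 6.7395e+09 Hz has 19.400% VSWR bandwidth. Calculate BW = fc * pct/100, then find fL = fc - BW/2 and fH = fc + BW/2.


BW = 6.7395e+09 * 19.400/100 = 1.307463e+09 Hz
fL = 6.7395e+09 - 1.307463e+09/2 = 6.086e+09 Hz
fH = 6.7395e+09 + 1.307463e+09/2 = 7.393e+09 Hz

BW=1.307e+09 Hz, fL=6.086e+09 Hz, fH=7.393e+09 Hz


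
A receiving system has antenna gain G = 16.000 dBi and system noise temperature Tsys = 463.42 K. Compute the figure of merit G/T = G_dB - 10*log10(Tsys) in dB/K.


G/T = 16.000 - 10*log10(463.42) = 16.000 - 26.65975 = -10.66 dB/K

-10.66 dB/K


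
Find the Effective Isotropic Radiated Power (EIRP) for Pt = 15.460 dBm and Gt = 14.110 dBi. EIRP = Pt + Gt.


EIRP = Pt + Gt = 15.460 + 14.110 = 29.57 dBm

29.57 dBm


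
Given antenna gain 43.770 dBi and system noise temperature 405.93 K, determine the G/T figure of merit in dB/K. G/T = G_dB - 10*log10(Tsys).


G/T = 43.770 - 10*log10(405.93) = 43.770 - 26.08451 = 17.69 dB/K

17.69 dB/K


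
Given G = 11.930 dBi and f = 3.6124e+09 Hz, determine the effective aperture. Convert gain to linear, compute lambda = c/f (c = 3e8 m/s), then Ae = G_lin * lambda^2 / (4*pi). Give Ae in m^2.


lambda = c / f = 3.0000e+08 / 3.6124e+09 = 0.08304728 m
G_linear = 10^(11.930/10) = 15.59553
Ae = G_linear * lambda^2 / (4*pi) = 15.59553 * 0.08304728^2 / (4*pi) = 8.559e-03 m^2

8.559e-03 m^2


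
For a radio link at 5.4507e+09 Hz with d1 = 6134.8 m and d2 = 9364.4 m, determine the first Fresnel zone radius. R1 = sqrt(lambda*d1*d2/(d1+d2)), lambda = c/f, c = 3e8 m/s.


lambda = c / f = 3.0000e+08 / 5.4507e+09 = 0.05503880 m
R1 = sqrt(0.05503880 * 6134.8 * 9364.4 / (6134.8 + 9364.4)) = 14.28 m

14.28 m


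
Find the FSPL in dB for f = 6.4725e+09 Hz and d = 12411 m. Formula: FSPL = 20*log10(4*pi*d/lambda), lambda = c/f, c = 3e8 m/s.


lambda = c / f = 3.0000e+08 / 6.4725e+09 = 0.04634994 m
FSPL = 20 * log10(4*pi*12411/0.04634994) = 130.5 dB

130.5 dB


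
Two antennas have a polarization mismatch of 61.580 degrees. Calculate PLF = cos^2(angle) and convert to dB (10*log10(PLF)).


PLF_linear = cos^2(61.580 deg) = 0.2265105
PLF_dB = 10 * log10(0.2265105) = -6.449 dB

-6.449 dB


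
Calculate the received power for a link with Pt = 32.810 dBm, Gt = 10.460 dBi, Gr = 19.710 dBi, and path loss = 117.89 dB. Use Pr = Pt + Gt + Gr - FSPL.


Pr = 32.810 + 10.460 + 19.710 - 117.89 = -54.91 dBm

-54.91 dBm


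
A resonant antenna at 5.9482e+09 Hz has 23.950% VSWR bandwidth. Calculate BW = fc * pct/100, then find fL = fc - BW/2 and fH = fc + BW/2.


BW = 5.9482e+09 * 23.950/100 = 1.424594e+09 Hz
fL = 5.9482e+09 - 1.424594e+09/2 = 5.236e+09 Hz
fH = 5.9482e+09 + 1.424594e+09/2 = 6.660e+09 Hz

BW=1.425e+09 Hz, fL=5.236e+09 Hz, fH=6.660e+09 Hz


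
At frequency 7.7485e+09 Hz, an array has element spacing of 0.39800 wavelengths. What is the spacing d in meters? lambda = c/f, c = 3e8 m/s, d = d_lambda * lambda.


lambda = c / f = 3.0000e+08 / 7.7485e+09 = 0.03871717 m
d = 0.39800 * 0.03871717 = 0.01541 m

0.01541 m


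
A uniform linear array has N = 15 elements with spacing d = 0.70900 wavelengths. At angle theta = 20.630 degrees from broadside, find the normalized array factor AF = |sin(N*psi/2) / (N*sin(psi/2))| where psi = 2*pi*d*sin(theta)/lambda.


psi = 2*pi*0.70900*sin(20.630 deg) = 1.569560 rad
AF = |sin(15*1.569560/2) / (15*sin(1.569560/2))| = 0.06732

0.06732


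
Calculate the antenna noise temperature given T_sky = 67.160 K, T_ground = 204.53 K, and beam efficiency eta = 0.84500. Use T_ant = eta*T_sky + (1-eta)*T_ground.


T_ant = 0.84500 * 67.160 + (1 - 0.84500) * 204.53 = 88.45 K

88.45 K


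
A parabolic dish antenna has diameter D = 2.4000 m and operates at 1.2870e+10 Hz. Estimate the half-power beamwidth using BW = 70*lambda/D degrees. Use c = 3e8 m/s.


lambda = c / f = 3.0000e+08 / 1.2870e+10 = 0.02331002 m
BW = 70 * 0.02331002 / 2.4000 = 0.6799 deg

0.6799 deg


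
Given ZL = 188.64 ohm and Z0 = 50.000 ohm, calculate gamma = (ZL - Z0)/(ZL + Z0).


gamma = (188.64 - 50.000) / (188.64 + 50.000) = 0.5810

0.5810


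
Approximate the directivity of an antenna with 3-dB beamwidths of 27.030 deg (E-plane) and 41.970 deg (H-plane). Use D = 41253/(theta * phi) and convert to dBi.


D_linear = 41253 / (27.030 * 41.970) = 36.36391
D_dBi = 10 * log10(36.36391) = 15.61 dBi

15.61 dBi


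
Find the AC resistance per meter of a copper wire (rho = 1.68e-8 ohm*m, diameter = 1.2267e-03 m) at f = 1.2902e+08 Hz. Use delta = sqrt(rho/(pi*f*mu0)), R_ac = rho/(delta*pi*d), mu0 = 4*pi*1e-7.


delta = sqrt(1.68e-8 / (pi * 1.2902e+08 * 4*pi*1e-7)) = 5.743098e-06 m
R_ac = 1.68e-8 / (5.743098e-06 * pi * 1.2267e-03) = 0.7591 ohm/m

0.7591 ohm/m


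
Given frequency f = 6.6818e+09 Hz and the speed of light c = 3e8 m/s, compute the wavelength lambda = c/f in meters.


lambda = c / f = 3.0000e+08 / 6.6818e+09 = 0.04490 m

0.04490 m


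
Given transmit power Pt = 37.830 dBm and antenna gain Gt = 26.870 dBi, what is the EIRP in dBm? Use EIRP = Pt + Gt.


EIRP = Pt + Gt = 37.830 + 26.870 = 64.70 dBm

64.70 dBm


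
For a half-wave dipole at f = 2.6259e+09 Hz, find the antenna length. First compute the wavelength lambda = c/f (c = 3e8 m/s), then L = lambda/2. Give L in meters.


lambda = c / f = 3.0000e+08 / 2.6259e+09 = 0.1142465 m
L = lambda / 2 = 0.1142465 / 2 = 0.05712 m

0.05712 m


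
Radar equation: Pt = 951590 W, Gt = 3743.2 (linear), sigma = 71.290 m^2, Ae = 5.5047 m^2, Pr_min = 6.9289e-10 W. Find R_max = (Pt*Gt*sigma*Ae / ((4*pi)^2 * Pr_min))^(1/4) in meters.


R^4 = 951590*3743.2*71.290*5.5047 / ((4*pi)^2 * 6.9289e-10) = 1.277530e+19
R_max = 1.277530e+19^0.25 = 59785 m

59785 m


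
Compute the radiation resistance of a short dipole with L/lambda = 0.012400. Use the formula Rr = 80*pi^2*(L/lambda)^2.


Rr = 80 * pi^2 * (0.012400)^2 = 80 * 9.869604 * 1.537600e-04 = 0.1214 ohm

0.1214 ohm


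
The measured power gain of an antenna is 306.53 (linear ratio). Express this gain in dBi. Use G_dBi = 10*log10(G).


G_dBi = 10 * log10(306.53) = 24.86 dBi

24.86 dBi


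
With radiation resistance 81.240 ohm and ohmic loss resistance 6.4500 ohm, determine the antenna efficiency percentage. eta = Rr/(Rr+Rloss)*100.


eta = 81.240 / (81.240 + 6.4500) * 100 = 92.64%

92.64%


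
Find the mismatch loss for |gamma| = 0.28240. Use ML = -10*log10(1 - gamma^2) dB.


ML = -10 * log10(1 - 0.28240^2) = -10 * log10(0.92025024) = 0.3609 dB

0.3609 dB


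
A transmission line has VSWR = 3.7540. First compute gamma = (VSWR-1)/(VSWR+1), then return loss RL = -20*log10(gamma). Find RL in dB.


gamma = (3.7540 - 1) / (3.7540 + 1) = 0.5793016
RL = -20 * log10(0.5793016) = 4.742 dB

4.742 dB


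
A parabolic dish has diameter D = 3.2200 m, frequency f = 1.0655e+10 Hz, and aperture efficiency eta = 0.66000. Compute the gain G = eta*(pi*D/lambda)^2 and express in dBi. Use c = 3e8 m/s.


lambda = c / f = 3.0000e+08 / 1.0655e+10 = 0.02815580 m
G_linear = 0.66000 * (pi * 3.2200 / 0.02815580)^2 = 85196.09
G_dBi = 10 * log10(85196.09) = 49.30 dBi

49.30 dBi


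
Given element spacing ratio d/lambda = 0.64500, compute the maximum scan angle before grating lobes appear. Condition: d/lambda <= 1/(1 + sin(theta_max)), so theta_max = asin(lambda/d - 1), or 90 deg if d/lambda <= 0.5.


lambda/d - 1 = 1/0.64500 - 1 = 0.5503876
theta_max = asin(0.5503876) = 33.39 deg

33.39 deg


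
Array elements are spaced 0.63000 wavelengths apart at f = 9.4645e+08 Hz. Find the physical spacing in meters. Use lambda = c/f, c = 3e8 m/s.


lambda = c / f = 3.0000e+08 / 9.4645e+08 = 0.3169740 m
d = 0.63000 * 0.3169740 = 0.1997 m

0.1997 m


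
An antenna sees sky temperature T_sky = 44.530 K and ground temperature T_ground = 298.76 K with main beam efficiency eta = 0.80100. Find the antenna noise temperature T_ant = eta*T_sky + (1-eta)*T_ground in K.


T_ant = 0.80100 * 44.530 + (1 - 0.80100) * 298.76 = 95.12 K

95.12 K


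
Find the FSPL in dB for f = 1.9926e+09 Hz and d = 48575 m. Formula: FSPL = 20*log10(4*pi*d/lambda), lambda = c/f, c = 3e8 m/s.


lambda = c / f = 3.0000e+08 / 1.9926e+09 = 0.1505571 m
FSPL = 20 * log10(4*pi*48575/0.1505571) = 132.2 dB

132.2 dB


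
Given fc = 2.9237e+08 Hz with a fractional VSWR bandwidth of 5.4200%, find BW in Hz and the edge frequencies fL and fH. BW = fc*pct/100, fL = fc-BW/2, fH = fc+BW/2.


BW = 2.9237e+08 * 5.4200/100 = 1.584645e+07 Hz
fL = 2.9237e+08 - 1.584645e+07/2 = 2.844e+08 Hz
fH = 2.9237e+08 + 1.584645e+07/2 = 3.003e+08 Hz

BW=1.585e+07 Hz, fL=2.844e+08 Hz, fH=3.003e+08 Hz


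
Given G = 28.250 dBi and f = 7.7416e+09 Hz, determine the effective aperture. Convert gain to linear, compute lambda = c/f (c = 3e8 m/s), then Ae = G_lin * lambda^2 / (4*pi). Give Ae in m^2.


lambda = c / f = 3.0000e+08 / 7.7416e+09 = 0.03875168 m
G_linear = 10^(28.250/10) = 668.3439
Ae = G_linear * lambda^2 / (4*pi) = 668.3439 * 0.03875168^2 / (4*pi) = 0.07987 m^2

0.07987 m^2


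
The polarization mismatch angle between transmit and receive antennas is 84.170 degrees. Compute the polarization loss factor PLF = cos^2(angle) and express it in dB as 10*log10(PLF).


PLF_linear = cos^2(84.170 deg) = 0.01031793
PLF_dB = 10 * log10(0.01031793) = -19.86 dB

-19.86 dB


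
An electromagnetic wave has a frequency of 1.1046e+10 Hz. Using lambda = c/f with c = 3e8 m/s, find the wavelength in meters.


lambda = c / f = 3.0000e+08 / 1.1046e+10 = 0.02716 m

0.02716 m


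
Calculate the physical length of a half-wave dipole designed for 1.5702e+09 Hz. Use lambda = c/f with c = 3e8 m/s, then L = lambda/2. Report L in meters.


lambda = c / f = 3.0000e+08 / 1.5702e+09 = 0.1910585 m
L = lambda / 2 = 0.1910585 / 2 = 0.09553 m

0.09553 m


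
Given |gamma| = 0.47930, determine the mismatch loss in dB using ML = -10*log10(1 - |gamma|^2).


ML = -10 * log10(1 - 0.47930^2) = -10 * log10(0.77027151) = 1.134 dB

1.134 dB


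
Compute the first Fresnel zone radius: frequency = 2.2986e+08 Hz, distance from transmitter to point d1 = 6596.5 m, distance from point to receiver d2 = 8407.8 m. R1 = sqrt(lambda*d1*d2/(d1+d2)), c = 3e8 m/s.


lambda = c / f = 3.0000e+08 / 2.2986e+08 = 1.305142 m
R1 = sqrt(1.305142 * 6596.5 * 8407.8 / (6596.5 + 8407.8)) = 69.46 m

69.46 m


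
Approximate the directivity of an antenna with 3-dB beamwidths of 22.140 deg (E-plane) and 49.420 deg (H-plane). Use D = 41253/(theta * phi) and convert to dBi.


D_linear = 41253 / (22.140 * 49.420) = 37.70294
D_dBi = 10 * log10(37.70294) = 15.76 dBi

15.76 dBi


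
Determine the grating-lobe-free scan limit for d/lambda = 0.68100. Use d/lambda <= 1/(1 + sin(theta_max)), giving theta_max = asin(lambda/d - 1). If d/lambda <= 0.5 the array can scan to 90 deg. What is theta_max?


lambda/d - 1 = 1/0.68100 - 1 = 0.4684288
theta_max = asin(0.4684288) = 27.93 deg

27.93 deg


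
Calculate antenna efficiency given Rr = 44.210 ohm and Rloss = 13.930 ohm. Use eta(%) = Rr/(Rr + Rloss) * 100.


eta = 44.210 / (44.210 + 13.930) * 100 = 76.04%

76.04%


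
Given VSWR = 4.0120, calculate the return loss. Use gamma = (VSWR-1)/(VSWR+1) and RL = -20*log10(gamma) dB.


gamma = (4.0120 - 1) / (4.0120 + 1) = 0.6009577
RL = -20 * log10(0.6009577) = 4.423 dB

4.423 dB


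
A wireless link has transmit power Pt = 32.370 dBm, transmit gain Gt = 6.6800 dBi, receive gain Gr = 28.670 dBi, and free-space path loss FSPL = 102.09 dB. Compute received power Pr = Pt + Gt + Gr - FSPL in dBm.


Pr = 32.370 + 6.6800 + 28.670 - 102.09 = -34.37 dBm

-34.37 dBm


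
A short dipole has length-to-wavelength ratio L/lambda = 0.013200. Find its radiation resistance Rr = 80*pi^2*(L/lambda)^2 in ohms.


Rr = 80 * pi^2 * (0.013200)^2 = 80 * 9.869604 * 1.742400e-04 = 0.1376 ohm

0.1376 ohm


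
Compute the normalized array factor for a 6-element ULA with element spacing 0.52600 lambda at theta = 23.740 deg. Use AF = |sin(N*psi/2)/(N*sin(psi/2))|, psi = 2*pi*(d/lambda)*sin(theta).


psi = 2*pi*0.52600*sin(23.740 deg) = 1.330532 rad
AF = |sin(6*1.330532/2) / (6*sin(1.330532/2))| = 0.2029

0.2029


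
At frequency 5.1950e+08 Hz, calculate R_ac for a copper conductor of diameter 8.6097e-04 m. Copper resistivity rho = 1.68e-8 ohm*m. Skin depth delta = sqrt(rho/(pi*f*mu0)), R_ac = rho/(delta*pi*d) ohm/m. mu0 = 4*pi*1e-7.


delta = sqrt(1.68e-8 / (pi * 5.1950e+08 * 4*pi*1e-7)) = 2.862082e-06 m
R_ac = 1.68e-8 / (2.862082e-06 * pi * 8.6097e-04) = 2.170 ohm/m

2.170 ohm/m


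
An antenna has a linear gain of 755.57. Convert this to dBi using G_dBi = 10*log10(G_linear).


G_dBi = 10 * log10(755.57) = 28.78 dBi

28.78 dBi


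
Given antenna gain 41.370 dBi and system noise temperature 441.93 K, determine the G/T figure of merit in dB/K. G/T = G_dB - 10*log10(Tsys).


G/T = 41.370 - 10*log10(441.93) = 41.370 - 26.45353 = 14.92 dB/K

14.92 dB/K


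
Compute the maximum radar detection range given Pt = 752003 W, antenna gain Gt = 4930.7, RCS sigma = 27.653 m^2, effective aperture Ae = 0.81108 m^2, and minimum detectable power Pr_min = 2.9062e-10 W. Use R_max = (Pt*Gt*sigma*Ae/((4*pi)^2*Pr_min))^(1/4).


R^4 = 752003*4930.7*27.653*0.81108 / ((4*pi)^2 * 2.9062e-10) = 1.812128e+18
R_max = 1.812128e+18^0.25 = 36690 m

36690 m


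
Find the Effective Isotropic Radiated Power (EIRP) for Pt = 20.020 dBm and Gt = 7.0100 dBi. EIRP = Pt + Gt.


EIRP = Pt + Gt = 20.020 + 7.0100 = 27.03 dBm

27.03 dBm


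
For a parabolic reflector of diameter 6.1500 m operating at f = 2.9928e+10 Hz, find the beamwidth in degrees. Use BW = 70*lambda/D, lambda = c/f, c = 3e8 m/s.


lambda = c / f = 3.0000e+08 / 2.9928e+10 = 0.01002406 m
BW = 70 * 0.01002406 / 6.1500 = 0.1141 deg

0.1141 deg


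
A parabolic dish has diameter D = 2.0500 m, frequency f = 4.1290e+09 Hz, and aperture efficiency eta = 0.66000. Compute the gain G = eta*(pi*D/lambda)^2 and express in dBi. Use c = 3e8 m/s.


lambda = c / f = 3.0000e+08 / 4.1290e+09 = 0.07265682 m
G_linear = 0.66000 * (pi * 2.0500 / 0.07265682)^2 = 5185.595
G_dBi = 10 * log10(5185.595) = 37.15 dBi

37.15 dBi


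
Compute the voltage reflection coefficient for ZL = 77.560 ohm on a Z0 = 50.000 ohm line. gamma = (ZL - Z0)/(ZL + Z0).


gamma = (77.560 - 50.000) / (77.560 + 50.000) = 0.2161

0.2161


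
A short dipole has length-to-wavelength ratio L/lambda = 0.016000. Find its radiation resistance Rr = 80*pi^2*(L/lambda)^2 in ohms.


Rr = 80 * pi^2 * (0.016000)^2 = 80 * 9.869604 * 2.560000e-04 = 0.2021 ohm

0.2021 ohm


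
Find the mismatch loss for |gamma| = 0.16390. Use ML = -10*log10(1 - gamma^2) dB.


ML = -10 * log10(1 - 0.16390^2) = -10 * log10(0.97313679) = 0.1183 dB

0.1183 dB


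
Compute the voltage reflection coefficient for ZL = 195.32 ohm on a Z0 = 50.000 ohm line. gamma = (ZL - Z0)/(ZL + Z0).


gamma = (195.32 - 50.000) / (195.32 + 50.000) = 0.5924

0.5924


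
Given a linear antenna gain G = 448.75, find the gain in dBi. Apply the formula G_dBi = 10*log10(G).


G_dBi = 10 * log10(448.75) = 26.52 dBi

26.52 dBi


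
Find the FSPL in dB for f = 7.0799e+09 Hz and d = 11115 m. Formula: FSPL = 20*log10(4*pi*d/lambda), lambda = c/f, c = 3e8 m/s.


lambda = c / f = 3.0000e+08 / 7.0799e+09 = 0.04237348 m
FSPL = 20 * log10(4*pi*11115/0.04237348) = 130.4 dB

130.4 dB


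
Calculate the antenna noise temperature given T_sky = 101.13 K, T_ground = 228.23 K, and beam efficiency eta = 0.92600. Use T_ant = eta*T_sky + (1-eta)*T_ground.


T_ant = 0.92600 * 101.13 + (1 - 0.92600) * 228.23 = 110.5 K

110.5 K


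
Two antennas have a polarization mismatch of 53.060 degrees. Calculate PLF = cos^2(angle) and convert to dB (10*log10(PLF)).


PLF_linear = cos^2(53.060 deg) = 0.3611750
PLF_dB = 10 * log10(0.3611750) = -4.423 dB

-4.423 dB


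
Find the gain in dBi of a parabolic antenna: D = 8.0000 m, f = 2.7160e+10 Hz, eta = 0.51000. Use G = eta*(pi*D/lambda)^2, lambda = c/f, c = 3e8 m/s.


lambda = c / f = 3.0000e+08 / 2.7160e+10 = 0.01104566 m
G_linear = 0.51000 * (pi * 8.0000 / 0.01104566)^2 = 2.640381e+06
G_dBi = 10 * log10(2.640381e+06) = 64.22 dBi

64.22 dBi


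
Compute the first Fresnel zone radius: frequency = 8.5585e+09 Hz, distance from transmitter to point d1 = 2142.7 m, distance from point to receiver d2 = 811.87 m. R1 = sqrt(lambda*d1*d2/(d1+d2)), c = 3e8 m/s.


lambda = c / f = 3.0000e+08 / 8.5585e+09 = 0.03505287 m
R1 = sqrt(0.03505287 * 2142.7 * 811.87 / (2142.7 + 811.87)) = 4.543 m

4.543 m


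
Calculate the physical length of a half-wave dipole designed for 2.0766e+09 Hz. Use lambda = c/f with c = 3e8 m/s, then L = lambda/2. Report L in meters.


lambda = c / f = 3.0000e+08 / 2.0766e+09 = 0.1444669 m
L = lambda / 2 = 0.1444669 / 2 = 0.07223 m

0.07223 m


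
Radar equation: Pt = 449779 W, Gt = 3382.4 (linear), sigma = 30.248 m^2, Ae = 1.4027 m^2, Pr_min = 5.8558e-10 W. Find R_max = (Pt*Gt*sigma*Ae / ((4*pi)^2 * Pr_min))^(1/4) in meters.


R^4 = 449779*3382.4*30.248*1.4027 / ((4*pi)^2 * 5.8558e-10) = 6.980389e+17
R_max = 6.980389e+17^0.25 = 28905 m

28905 m


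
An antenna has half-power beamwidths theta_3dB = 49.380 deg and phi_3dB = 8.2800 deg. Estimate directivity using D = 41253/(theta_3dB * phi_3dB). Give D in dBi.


D_linear = 41253 / (49.380 * 8.2800) = 100.8960
D_dBi = 10 * log10(100.8960) = 20.04 dBi

20.04 dBi


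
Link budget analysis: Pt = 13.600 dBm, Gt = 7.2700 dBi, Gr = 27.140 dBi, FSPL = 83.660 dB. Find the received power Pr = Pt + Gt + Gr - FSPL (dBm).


Pr = 13.600 + 7.2700 + 27.140 - 83.660 = -35.65 dBm

-35.65 dBm


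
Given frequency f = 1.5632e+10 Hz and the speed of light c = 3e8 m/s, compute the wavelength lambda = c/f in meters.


lambda = c / f = 3.0000e+08 / 1.5632e+10 = 0.01919 m

0.01919 m


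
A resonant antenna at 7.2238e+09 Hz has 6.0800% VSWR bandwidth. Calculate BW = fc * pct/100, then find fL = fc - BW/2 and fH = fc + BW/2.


BW = 7.2238e+09 * 6.0800/100 = 4.392070e+08 Hz
fL = 7.2238e+09 - 4.392070e+08/2 = 7.004e+09 Hz
fH = 7.2238e+09 + 4.392070e+08/2 = 7.443e+09 Hz

BW=4.392e+08 Hz, fL=7.004e+09 Hz, fH=7.443e+09 Hz


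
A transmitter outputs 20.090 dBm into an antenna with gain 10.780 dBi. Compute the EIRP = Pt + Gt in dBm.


EIRP = Pt + Gt = 20.090 + 10.780 = 30.87 dBm

30.87 dBm


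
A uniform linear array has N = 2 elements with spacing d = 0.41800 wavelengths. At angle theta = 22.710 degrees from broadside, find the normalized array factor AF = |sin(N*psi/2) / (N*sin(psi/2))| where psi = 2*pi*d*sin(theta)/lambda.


psi = 2*pi*0.41800*sin(22.710 deg) = 1.013955 rad
AF = |sin(2*1.013955/2) / (2*sin(1.013955/2))| = 0.8742

0.8742


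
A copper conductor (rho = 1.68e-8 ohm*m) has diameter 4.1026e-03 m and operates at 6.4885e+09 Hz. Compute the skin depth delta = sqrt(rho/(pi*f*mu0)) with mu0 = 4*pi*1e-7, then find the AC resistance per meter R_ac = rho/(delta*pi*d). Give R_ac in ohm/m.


delta = sqrt(1.68e-8 / (pi * 6.4885e+09 * 4*pi*1e-7)) = 8.098463e-07 m
R_ac = 1.68e-8 / (8.098463e-07 * pi * 4.1026e-03) = 1.610 ohm/m

1.610 ohm/m


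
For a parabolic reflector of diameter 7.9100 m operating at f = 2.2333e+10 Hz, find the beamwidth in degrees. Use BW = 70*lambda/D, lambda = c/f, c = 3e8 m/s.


lambda = c / f = 3.0000e+08 / 2.2333e+10 = 0.01343304 m
BW = 70 * 0.01343304 / 7.9100 = 0.1189 deg

0.1189 deg


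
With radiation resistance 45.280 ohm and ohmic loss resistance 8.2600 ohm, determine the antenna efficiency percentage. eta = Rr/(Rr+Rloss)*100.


eta = 45.280 / (45.280 + 8.2600) * 100 = 84.57%

84.57%


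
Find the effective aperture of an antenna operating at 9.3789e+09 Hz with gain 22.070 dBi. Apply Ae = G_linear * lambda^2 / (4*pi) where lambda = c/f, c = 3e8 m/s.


lambda = c / f = 3.0000e+08 / 9.3789e+09 = 0.03198669 m
G_linear = 10^(22.070/10) = 161.0646
Ae = G_linear * lambda^2 / (4*pi) = 161.0646 * 0.03198669^2 / (4*pi) = 0.01311 m^2

0.01311 m^2


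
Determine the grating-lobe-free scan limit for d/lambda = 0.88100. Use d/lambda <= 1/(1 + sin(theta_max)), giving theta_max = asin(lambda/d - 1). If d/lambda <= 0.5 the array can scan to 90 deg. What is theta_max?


lambda/d - 1 = 1/0.88100 - 1 = 0.1350738
theta_max = asin(0.1350738) = 7.763 deg

7.763 deg


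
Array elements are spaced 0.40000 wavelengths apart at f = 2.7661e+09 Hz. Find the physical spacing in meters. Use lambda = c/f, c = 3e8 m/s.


lambda = c / f = 3.0000e+08 / 2.7661e+09 = 0.1084559 m
d = 0.40000 * 0.1084559 = 0.04338 m

0.04338 m


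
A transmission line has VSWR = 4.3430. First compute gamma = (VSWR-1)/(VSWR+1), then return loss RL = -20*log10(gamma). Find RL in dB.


gamma = (4.3430 - 1) / (4.3430 + 1) = 0.6256785
RL = -20 * log10(0.6256785) = 4.073 dB

4.073 dB
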